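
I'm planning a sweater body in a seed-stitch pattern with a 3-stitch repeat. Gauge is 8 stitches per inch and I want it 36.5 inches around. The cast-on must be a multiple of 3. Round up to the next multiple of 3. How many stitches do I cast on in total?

CO 294 sts.

8 / 1 = 8 sts per inch.
36.5 × 8 = 292.00 sts.
Next multiple of 3: 294.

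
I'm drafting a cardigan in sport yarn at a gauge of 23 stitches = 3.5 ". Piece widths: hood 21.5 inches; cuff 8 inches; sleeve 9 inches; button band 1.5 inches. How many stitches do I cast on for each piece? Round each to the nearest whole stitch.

Rate = 23/3.5 = 6.571 sts per in.
hood: 21.5 × 6.571 = 141.29 → 141.
cuff: 8 × 6.571 = 52.57 → 53.
sleeve: 9 × 6.571 = 59.14 → 59.
button band: 1.5 × 6.571 = 9.86 → 10.

hood 141; cuff 53; sleeve 59; button band 10.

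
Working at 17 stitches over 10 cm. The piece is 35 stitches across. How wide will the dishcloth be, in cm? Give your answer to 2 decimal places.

20.59 cm.

17 stitches / 10 cm = 1.7 stitches per cm.
35 / 1.7 = 20.588 cm.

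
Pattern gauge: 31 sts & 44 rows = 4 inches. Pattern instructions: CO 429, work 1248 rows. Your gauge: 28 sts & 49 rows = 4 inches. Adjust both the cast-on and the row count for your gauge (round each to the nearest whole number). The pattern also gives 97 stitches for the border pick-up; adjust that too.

Stitches: 429 × 28/31 = 387.48 → 387.
Rows: 1248 × 49/44 = 1389.82 → 1390.
border pick-up: 97 × 28/31 = 87.61 → 88.

Cast on 387 stitches; work 1390 rows; border pick-up 88 stitches.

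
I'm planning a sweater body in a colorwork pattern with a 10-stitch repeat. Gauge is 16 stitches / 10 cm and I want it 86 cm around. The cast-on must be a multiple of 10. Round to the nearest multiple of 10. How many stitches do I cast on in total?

16 / 10 = 1.6 sts per cm.
86 × 1.6 = 137.60 sts.
Nearest multiple of 10: 140.

Cast on 140 stitches.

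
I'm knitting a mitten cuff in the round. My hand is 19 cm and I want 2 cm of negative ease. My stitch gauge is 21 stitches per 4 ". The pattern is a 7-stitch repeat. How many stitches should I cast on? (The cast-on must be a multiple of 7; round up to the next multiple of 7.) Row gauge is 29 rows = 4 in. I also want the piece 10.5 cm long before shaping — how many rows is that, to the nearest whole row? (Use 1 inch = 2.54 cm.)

Cast on 42 stitches; work 30 rows.

Finished = 19 − 2 = 17 cm.
17 cm × 1/2.54 = 6.69 inches.
21/4 = 5.25 sts per in; 6.69 × 5.25 = 35.14 sts.
Next multiple of 7 → 42.
10.5 cm = 4.13 inches; × 7.25 = 29.97 → 30 rows.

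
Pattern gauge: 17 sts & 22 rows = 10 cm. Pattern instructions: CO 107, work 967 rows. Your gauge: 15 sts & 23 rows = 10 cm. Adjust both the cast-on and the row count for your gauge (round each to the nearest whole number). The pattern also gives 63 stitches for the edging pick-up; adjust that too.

Cast on 94 stitches; work 1011 rows; edging pick-up 56 stitches.

Stitches: 107 × 15/17 = 94.41 → 94.
Rows: 967 × 23/22 = 1010.95 → 1011.
edging pick-up: 63 × 15/17 = 55.59 → 56.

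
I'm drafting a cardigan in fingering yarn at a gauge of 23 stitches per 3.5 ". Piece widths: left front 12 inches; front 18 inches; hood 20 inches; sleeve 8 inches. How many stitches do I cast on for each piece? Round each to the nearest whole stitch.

left front 79; front 118; hood 131; sleeve 53.

Rate = 23/3.5 = 6.571 sts per in.
left front: 12 × 6.571 = 78.86 → 79.
front: 18 × 6.571 = 118.29 → 118.
hood: 20 × 6.571 = 131.43 → 131.
sleeve: 8 × 6.571 = 52.57 → 53.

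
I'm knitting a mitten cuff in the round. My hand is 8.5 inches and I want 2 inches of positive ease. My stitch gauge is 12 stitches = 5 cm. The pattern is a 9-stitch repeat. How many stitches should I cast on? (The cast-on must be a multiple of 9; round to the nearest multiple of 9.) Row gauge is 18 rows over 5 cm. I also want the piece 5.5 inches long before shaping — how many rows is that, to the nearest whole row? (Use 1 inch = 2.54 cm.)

Cast on 63 stitches; work 50 rows.

Finished = 8.5 + 2 = 10.5 inches.
10.5 inches × 2.54 = 26.67 cm.
12/5 = 2.4 sts per cm; 26.67 × 2.4 = 64.01 sts.
Nearest multiple of 9 → 63.
5.5 inches = 13.97 cm; × 3.6 = 50.29 → 50 rows.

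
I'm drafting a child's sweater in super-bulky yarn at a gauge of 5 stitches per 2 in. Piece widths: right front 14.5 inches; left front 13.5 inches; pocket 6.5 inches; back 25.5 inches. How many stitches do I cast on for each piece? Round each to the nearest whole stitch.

right front 36; left front 34; pocket 16; back 64.

Rate = 5/2 = 2.5 sts per in.
right front: 14.5 × 2.5 = 36.25 → 36.
left front: 13.5 × 2.5 = 33.75 → 34.
pocket: 6.5 × 2.5 = 16.25 → 16.
back: 25.5 × 2.5 = 63.75 → 64.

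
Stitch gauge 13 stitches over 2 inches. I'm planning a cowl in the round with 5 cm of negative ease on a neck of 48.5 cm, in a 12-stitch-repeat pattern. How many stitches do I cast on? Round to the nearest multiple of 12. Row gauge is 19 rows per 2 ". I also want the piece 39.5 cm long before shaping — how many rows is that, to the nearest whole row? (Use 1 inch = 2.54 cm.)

Finished = 48.5 − 5 = 43.5 cm.
43.5 cm × 1/2.54 = 17.13 inches.
13/2 = 6.5 sts per in; 17.13 × 6.5 = 111.32 sts.
Nearest multiple of 12 → 108.
39.5 cm = 15.55 inches; × 9.5 = 147.74 → 148 rows.

Cast on 108 stitches; work 148 rows.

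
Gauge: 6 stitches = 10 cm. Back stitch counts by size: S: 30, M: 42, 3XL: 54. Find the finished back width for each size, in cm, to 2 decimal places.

6/10 = 0.6 sts per cm.
S: 30 / 0.6 = 50.000 → 50.00 cm.
M: 42 / 0.6 = 70.000 → 70.00 cm.
3XL: 54 / 0.6 = 90.000 → 90.00 cm.

S 50.00 cm; M 70.00 cm; 3XL 90.00 cm.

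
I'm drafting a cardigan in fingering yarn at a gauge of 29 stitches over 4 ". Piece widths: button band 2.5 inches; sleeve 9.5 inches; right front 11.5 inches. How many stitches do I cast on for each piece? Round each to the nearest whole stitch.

Rate = 29/4 = 7.25 sts per in.
button band: 2.5 × 7.25 = 18.12 → 18.
sleeve: 9.5 × 7.25 = 68.88 → 69.
right front: 11.5 × 7.25 = 83.38 → 83.

button band 18; sleeve 69; right front 83.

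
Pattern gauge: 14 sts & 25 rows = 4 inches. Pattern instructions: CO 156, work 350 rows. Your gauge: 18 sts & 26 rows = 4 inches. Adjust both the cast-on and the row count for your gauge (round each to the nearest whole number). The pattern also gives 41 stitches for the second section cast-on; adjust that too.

Stitches: 156 × 18/14 = 200.57 → 201.
Rows: 350 × 26/25 = 364.00 → 364.
second section cast-on: 41 × 18/14 = 52.71 → 53.

Cast on 201 stitches; work 364 rows; second section cast-on 53 stitches.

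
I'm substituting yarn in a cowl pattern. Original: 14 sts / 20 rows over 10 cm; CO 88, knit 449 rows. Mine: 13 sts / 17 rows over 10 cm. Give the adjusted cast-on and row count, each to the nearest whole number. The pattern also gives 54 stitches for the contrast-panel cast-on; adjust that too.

Stitches: 88 × 13/14 = 81.71 → 82.
Rows: 449 × 17/20 = 381.65 → 382.
contrast-panel cast-on: 54 × 13/14 = 50.14 → 50.

Cast on 82 stitches; work 382 rows; contrast-panel cast-on 50 stitches.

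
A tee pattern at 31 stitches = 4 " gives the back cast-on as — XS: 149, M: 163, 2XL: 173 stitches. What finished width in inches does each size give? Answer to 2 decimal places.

XS 19.23 inches; M 21.03 inches; 2XL 22.32 inches.

31/4 = 7.75 sts per in.
XS: 149 / 7.75 = 19.226 → 19.23 in.
M: 163 / 7.75 = 21.032 → 21.03 in.
2XL: 173 / 7.75 = 22.323 → 22.32 in.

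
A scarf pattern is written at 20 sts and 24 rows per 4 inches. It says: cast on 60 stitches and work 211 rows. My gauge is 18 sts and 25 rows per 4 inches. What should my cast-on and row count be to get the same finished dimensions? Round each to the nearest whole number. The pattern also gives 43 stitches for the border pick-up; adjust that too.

Cast on 54 stitches; work 220 rows; border pick-up 39 stitches.

Stitches: 60 × 18/20 = 54.00 → 54.
Rows: 211 × 25/24 = 219.79 → 220.
border pick-up: 43 × 18/20 = 38.70 → 39.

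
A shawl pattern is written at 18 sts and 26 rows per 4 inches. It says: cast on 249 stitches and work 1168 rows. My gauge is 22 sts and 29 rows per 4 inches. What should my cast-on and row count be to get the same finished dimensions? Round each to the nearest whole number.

Stitches: 249 × 22/18 = 304.33 → 304.
Rows: 1168 × 29/26 = 1302.77 → 1303.

Cast on 304 stitches; work 1303 rows.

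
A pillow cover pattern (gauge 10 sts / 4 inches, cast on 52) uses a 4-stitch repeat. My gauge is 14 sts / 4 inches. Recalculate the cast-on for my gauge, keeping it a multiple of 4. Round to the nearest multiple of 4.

52 × 14 / 10 = 72.80.
Nearest multiple of 4: 72.

Cast on 72 stitches.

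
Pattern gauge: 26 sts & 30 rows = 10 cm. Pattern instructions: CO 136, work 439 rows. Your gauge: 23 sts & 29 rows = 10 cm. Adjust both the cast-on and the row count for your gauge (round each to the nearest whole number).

Stitches: 136 × 23/26 = 120.31 → 120.
Rows: 439 × 29/30 = 424.37 → 424.

Cast on 120 stitches; work 424 rows.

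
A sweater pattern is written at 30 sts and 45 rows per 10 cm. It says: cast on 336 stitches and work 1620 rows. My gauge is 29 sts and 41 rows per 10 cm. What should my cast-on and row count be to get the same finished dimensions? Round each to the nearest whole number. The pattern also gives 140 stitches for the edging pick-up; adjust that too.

Stitches: 336 × 29/30 = 324.80 → 325.
Rows: 1620 × 41/45 = 1476.00 → 1476.
edging pick-up: 140 × 29/30 = 135.33 → 135.

Cast on 325 stitches; work 1476 rows; edging pick-up 135 stitches.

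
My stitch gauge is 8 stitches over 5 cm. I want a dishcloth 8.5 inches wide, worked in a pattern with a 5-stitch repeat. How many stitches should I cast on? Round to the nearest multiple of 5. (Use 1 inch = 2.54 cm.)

8.5 in = 8.5 × 2.54 = 21.59 cm.
8 / 5 = 1.6 sts/cm.
21.59 × 1.6 = 34.54 sts.
→ 35.

35 stitches.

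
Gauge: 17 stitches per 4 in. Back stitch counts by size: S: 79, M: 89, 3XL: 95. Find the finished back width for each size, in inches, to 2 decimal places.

17/4 = 4.25 sts per in.
S: 79 / 4.25 = 18.588 → 18.59 in.
M: 89 / 4.25 = 20.941 → 20.94 in.
3XL: 95 / 4.25 = 22.353 → 22.35 in.

S 18.59 inches; M 20.94 inches; 3XL 22.35 inches.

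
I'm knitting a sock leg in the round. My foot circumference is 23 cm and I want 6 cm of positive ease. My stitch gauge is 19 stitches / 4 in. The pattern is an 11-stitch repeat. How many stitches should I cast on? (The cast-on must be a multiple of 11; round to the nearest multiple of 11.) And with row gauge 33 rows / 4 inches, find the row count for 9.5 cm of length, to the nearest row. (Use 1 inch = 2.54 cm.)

Finished = 23 + 6 = 29 cm.
29 cm × 1/2.54 = 11.42 inches.
19/4 = 4.75 sts per in; 11.42 × 4.75 = 54.23 sts.
Nearest multiple of 11 → 55.
9.5 cm = 3.74 inches; × 8.25 = 30.86 → 31 rows.

Cast on 55 stitches; work 31 rows.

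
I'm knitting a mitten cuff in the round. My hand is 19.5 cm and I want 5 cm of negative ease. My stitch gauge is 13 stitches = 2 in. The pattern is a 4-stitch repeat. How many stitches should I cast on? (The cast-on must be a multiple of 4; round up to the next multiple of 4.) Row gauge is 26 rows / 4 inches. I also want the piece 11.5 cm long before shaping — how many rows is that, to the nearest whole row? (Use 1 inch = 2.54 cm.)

Cast on 40 stitches; work 29 rows.

Finished = 19.5 − 5 = 14.5 cm.
14.5 cm × 1/2.54 = 5.71 inches.
13/2 = 6.5 sts per in; 5.71 × 6.5 = 37.11 sts.
Next multiple of 4 → 40.
11.5 cm = 4.53 inches; × 6.5 = 29.43 → 29 rows.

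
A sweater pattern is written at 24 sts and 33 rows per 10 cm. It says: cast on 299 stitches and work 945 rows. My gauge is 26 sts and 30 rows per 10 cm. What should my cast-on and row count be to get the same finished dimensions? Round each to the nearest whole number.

Stitches: 299 × 26/24 = 323.92 → 324.
Rows: 945 × 30/33 = 859.09 → 859.

Cast on 324 stitches; work 859 rows.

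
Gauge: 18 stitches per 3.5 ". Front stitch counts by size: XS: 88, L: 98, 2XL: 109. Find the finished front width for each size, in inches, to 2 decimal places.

XS 17.11 inches; L 19.06 inches; 2XL 21.19 inches.

18/3.5 = 5.143 sts per in.
XS: 88 / 5.143 = 17.111 → 17.11 in.
L: 98 / 5.143 = 19.056 → 19.06 in.
2XL: 109 / 5.143 = 21.194 → 21.19 in.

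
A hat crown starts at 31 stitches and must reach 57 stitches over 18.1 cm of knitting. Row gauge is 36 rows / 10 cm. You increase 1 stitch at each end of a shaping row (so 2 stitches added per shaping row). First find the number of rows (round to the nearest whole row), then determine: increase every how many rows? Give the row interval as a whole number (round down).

Rows = 18.1 × 3.6 = 65.2 → 65 rows.
Stitches to add: 26 → 13 shaping rows (at 2 st each).
65 / 13 = 5.00 → every 5 rows.

Increase every 5th row.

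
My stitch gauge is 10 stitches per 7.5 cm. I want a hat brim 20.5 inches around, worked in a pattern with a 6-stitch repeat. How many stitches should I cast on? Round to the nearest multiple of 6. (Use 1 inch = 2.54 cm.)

20.5 in = 20.5 × 2.54 = 52.07 cm.
10 / 7.5 = 1.333 sts/cm.
52.07 × 1.333 = 69.43 sts.
→ 72.

72 stitches.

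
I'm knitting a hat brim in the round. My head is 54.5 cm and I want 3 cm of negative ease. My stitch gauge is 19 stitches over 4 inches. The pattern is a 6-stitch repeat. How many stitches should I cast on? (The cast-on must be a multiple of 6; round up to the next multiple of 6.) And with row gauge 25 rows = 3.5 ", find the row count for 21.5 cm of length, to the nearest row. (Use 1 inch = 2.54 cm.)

Finished = 54.5 − 3 = 51.5 cm.
51.5 cm × 1/2.54 = 20.28 inches.
19/4 = 4.75 sts per in; 20.28 × 4.75 = 96.31 sts.
Next multiple of 6 → 102.
21.5 cm = 8.46 inches; × 7.143 = 60.46 → 60 rows.

Cast on 102 stitches; work 60 rows.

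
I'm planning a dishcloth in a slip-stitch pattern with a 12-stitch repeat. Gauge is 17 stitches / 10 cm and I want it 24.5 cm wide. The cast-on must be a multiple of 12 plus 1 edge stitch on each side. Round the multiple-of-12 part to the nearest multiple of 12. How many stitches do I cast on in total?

CO 38 sts.

17 / 10 = 1.7 sts per cm.
24.5 × 1.7 = 41.65 sts.
Less 2 edge sts → 39.65 for the repeat.
Nearest multiple of 12: 36.
Add back 2 edge sts → 38.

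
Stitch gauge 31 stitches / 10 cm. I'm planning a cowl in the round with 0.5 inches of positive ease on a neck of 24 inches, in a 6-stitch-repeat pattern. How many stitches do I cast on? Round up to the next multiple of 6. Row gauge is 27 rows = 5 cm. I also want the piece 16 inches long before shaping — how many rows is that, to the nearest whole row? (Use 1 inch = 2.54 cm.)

Cast on 198 stitches; work 219 rows.

Finished = 24 + 0.5 = 24.5 inches.
24.5 inches × 2.54 = 62.23 cm.
31/10 = 3.1 sts per cm; 62.23 × 3.1 = 192.91 sts.
Next multiple of 6 → 198.
16 inches = 40.64 cm; × 5.4 = 219.46 → 219 rows.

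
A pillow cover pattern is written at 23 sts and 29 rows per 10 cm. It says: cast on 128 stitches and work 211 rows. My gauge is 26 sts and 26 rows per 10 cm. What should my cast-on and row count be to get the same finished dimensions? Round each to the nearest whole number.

Stitches: 128 × 26/23 = 144.70 → 145.
Rows: 211 × 26/29 = 189.17 → 189.

Cast on 145 stitches; work 189 rows.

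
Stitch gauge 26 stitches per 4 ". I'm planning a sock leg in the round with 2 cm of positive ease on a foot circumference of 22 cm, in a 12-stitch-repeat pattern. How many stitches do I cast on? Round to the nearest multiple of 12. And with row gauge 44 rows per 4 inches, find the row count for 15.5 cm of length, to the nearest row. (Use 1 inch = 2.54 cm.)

Cast on 60 stitches; work 67 rows.

Finished = 22 + 2 = 24 cm.
24 cm × 1/2.54 = 9.45 inches.
26/4 = 6.5 sts per in; 9.45 × 6.5 = 61.42 sts.
Nearest multiple of 12 → 60.
15.5 cm = 6.10 inches; × 11 = 67.13 → 67 rows.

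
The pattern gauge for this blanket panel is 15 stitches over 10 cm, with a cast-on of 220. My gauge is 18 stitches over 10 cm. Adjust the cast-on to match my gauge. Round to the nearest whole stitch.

264 stitches.

Scale factor = 18 / 15 = 1.200.
220 × 18 / 15 = 264.00 sts.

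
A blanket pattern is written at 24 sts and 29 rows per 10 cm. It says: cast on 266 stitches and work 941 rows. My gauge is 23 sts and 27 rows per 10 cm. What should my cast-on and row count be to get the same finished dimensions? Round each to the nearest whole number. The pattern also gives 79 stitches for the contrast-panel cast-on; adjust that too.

Stitches: 266 × 23/24 = 254.92 → 255.
Rows: 941 × 27/29 = 876.10 → 876.
contrast-panel cast-on: 79 × 23/24 = 75.71 → 76.

Cast on 255 stitches; work 876 rows; contrast-panel cast-on 76 stitches.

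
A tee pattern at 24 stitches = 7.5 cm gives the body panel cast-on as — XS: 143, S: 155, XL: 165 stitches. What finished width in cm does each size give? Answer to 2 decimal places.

XS 44.69 cm; S 48.44 cm; XL 51.56 cm.

24/7.5 = 3.2 sts per cm.
XS: 143 / 3.2 = 44.688 → 44.69 cm.
S: 155 / 3.2 = 48.438 → 48.44 cm.
XL: 165 / 3.2 = 51.562 → 51.56 cm.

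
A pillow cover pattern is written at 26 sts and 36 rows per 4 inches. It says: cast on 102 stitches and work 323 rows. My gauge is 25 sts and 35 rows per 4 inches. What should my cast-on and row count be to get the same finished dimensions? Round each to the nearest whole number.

Stitches: 102 × 25/26 = 98.08 → 98.
Rows: 323 × 35/36 = 314.03 → 314.

Cast on 98 stitches; work 314 rows.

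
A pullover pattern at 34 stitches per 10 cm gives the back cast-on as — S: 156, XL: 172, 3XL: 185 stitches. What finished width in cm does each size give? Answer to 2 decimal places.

34/10 = 3.4 sts per cm.
S: 156 / 3.4 = 45.882 → 45.88 cm.
XL: 172 / 3.4 = 50.588 → 50.59 cm.
3XL: 185 / 3.4 = 54.412 → 54.41 cm.

S 45.88 cm; XL 50.59 cm; 3XL 54.41 cm.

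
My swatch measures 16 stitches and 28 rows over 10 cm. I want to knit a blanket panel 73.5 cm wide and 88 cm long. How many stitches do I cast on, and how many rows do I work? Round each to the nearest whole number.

Stitch gauge = 16/10 = 1.6 sts/cm; 73.5 × 1.6 = 117.60 → 118 sts.
Row gauge = 28/10 = 2.8 rows/cm; 88 × 2.8 = 246.40 → 246 rows.

Cast on 118 stitches and work 246 rows.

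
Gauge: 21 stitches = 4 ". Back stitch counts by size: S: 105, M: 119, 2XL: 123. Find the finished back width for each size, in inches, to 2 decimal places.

S 20.00 inches; M 22.67 inches; 2XL 23.43 inches.

21/4 = 5.25 sts per in.
S: 105 / 5.25 = 20.000 → 20.00 in.
M: 119 / 5.25 = 22.667 → 22.67 in.
2XL: 123 / 5.25 = 23.429 → 23.43 in.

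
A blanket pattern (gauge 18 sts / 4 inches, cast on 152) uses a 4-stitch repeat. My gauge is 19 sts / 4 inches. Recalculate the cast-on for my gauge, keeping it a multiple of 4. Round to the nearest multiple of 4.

CO 160 sts.

152 × 19 / 18 = 160.44.
Nearest multiple of 4: 160.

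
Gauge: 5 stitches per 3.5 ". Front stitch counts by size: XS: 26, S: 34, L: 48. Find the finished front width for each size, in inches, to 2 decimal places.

XS 18.20 inches; S 23.80 inches; L 33.60 inches.

5/3.5 = 1.429 sts per in.
XS: 26 / 1.429 = 18.200 → 18.20 in.
S: 34 / 1.429 = 23.800 → 23.80 in.
L: 48 / 1.429 = 33.600 → 33.60 in.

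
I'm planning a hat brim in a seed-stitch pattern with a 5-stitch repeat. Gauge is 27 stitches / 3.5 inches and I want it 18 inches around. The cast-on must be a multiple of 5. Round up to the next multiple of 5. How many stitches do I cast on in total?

140 stitches.

27 / 3.5 = 7.714 sts per inch.
18 × 7.714 = 138.86 sts.
Next multiple of 5: 140.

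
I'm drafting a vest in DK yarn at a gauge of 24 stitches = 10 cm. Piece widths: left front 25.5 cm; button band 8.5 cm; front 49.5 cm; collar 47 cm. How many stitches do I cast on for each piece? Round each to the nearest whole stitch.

Rate = 24/10 = 2.4 sts per cm.
left front: 25.5 × 2.4 = 61.20 → 61.
button band: 8.5 × 2.4 = 20.40 → 20.
front: 49.5 × 2.4 = 118.80 → 119.
collar: 47 × 2.4 = 112.80 → 113.

left front 61; button band 20; front 119; collar 113.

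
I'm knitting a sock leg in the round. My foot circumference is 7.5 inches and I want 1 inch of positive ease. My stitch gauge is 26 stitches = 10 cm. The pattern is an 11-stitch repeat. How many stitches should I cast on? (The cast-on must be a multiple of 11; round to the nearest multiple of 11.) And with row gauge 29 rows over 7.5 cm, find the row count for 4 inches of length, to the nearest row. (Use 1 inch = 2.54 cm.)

Cast on 55 stitches; work 39 rows.

Finished = 7.5 + 1 = 8.5 inches.
8.5 inches × 2.54 = 21.59 cm.
26/10 = 2.6 sts per cm; 21.59 × 2.6 = 56.13 sts.
Nearest multiple of 11 → 55.
4 inches = 10.16 cm; × 3.867 = 39.29 → 39 rows.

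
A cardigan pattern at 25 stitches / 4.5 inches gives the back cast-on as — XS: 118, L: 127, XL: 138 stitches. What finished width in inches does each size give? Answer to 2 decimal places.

25/4.5 = 5.556 sts per in.
XS: 118 / 5.556 = 21.240 → 21.24 in.
L: 127 / 5.556 = 22.860 → 22.86 in.
XL: 138 / 5.556 = 24.840 → 24.84 in.

XS 21.24 inches; L 22.86 inches; XL 24.84 inches.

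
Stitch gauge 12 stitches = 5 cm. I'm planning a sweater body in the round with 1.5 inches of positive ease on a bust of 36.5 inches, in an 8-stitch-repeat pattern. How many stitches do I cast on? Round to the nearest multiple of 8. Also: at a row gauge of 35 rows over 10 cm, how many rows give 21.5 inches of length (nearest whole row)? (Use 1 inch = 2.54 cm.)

Finished = 36.5 + 1.5 = 38 inches.
38 inches × 2.54 = 96.52 cm.
12/5 = 2.4 sts per cm; 96.52 × 2.4 = 231.65 sts.
Nearest multiple of 8 → 232.
21.5 inches = 54.61 cm; × 3.5 = 191.13 → 191 rows.

Cast on 232 stitches; work 191 rows.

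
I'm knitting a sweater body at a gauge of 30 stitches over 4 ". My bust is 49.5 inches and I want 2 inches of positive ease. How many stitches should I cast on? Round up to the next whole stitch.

CO 387 sts.

Finished = 49.5 + 2 = 51.5 in.
30 / 4 = 7.5 sts per inch.
51.50 × 7.5 = 386.25 sts.
→ 387 sts.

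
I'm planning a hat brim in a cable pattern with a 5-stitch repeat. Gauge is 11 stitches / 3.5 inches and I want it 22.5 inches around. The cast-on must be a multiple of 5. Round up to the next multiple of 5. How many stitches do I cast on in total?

11 / 3.5 = 3.143 sts per inch.
22.5 × 3.143 = 70.71 sts.
Next multiple of 5: 75.

CO 75 sts.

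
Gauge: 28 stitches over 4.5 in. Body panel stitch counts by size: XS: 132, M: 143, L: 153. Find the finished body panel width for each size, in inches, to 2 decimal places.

28/4.5 = 6.222 sts per in.
XS: 132 / 6.222 = 21.214 → 21.21 in.
M: 143 / 6.222 = 22.982 → 22.98 in.
L: 153 / 6.222 = 24.589 → 24.59 in.

XS 21.21 inches; M 22.98 inches; L 24.59 inches.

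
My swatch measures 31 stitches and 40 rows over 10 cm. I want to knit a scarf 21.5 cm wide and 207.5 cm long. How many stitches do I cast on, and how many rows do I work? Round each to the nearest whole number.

Cast on 67 stitches and work 830 rows.

Stitch gauge = 31/10 = 3.1 sts/cm; 21.5 × 3.1 = 66.65 → 67 sts.
Row gauge = 40/10 = 4 rows/cm; 207.5 × 4 = 830.00 → 830 rows.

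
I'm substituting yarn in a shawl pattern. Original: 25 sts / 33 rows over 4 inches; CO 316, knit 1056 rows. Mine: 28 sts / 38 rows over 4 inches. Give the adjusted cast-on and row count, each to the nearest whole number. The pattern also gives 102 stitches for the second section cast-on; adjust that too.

Cast on 354 stitches; work 1216 rows; second section cast-on 114 stitches.

Stitches: 316 × 28/25 = 353.92 → 354.
Rows: 1056 × 38/33 = 1216.00 → 1216.
second section cast-on: 102 × 28/25 = 114.24 → 114.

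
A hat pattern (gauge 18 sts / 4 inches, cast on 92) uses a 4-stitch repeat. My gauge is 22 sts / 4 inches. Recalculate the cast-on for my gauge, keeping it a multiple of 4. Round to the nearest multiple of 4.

CO 112 sts.

92 × 22 / 18 = 112.44.
Nearest multiple of 4: 112.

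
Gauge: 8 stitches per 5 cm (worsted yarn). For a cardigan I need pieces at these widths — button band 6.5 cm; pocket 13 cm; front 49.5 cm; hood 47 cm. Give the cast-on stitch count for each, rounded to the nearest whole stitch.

Rate = 8/5 = 1.6 sts per cm.
button band: 6.5 × 1.6 = 10.40 → 10.
pocket: 13 × 1.6 = 20.80 → 21.
front: 49.5 × 1.6 = 79.20 → 79.
hood: 47 × 1.6 = 75.20 → 75.

button band 10; pocket 21; front 79; hood 75.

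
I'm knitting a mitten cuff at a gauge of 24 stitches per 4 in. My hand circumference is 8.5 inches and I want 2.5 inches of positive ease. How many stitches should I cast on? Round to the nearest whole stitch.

Finished = 8.5 + 2.5 = 11 in.
24 / 4 = 6 sts per inch.
11.00 × 6 = 66.00 sts.

66 stitches.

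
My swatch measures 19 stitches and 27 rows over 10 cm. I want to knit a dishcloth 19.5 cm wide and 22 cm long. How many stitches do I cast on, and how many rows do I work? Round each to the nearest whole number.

Cast on 37 stitches and work 59 rows.

Stitch gauge = 19/10 = 1.9 sts/cm; 19.5 × 1.9 = 37.05 → 37 sts.
Row gauge = 27/10 = 2.7 rows/cm; 22 × 2.7 = 59.40 → 59 rows.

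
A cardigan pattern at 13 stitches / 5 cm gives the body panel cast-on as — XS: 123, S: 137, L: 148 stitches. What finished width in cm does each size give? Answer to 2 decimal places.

13/5 = 2.6 sts per cm.
XS: 123 / 2.6 = 47.308 → 47.31 cm.
S: 137 / 2.6 = 52.692 → 52.69 cm.
L: 148 / 2.6 = 56.923 → 56.92 cm.

XS 47.31 cm; S 52.69 cm; L 56.92 cm.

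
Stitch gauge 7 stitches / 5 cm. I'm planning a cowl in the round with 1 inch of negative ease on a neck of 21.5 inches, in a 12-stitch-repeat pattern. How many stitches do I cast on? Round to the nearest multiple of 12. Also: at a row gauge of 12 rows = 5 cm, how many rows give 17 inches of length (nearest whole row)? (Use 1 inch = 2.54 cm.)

Cast on 72 stitches; work 104 rows.

Finished = 21.5 − 1 = 20.5 inches.
20.5 inches × 2.54 = 52.07 cm.
7/5 = 1.4 sts per cm; 52.07 × 1.4 = 72.90 sts.
Nearest multiple of 12 → 72.
17 inches = 43.18 cm; × 2.4 = 103.63 → 104 rows.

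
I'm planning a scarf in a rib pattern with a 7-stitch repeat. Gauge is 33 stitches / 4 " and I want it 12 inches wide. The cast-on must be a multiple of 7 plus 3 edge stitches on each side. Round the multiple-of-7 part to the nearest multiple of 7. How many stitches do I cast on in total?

33 / 4 = 8.25 sts per inch.
12 × 8.25 = 99.00 sts.
Less 6 edge sts → 93.00 for the repeat.
Nearest multiple of 7: 91.
Add back 6 edge sts → 97.

Cast on 97 stitches.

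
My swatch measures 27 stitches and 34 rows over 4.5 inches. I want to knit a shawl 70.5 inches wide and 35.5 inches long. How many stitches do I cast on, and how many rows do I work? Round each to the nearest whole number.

Cast on 423 stitches and work 268 rows.

Stitch gauge = 27/4.5 = 6 sts/in; 70.5 × 6 = 423.00 → 423 sts.
Row gauge = 34/4.5 = 7.556 rows/in; 35.5 × 7.556 = 268.22 → 268 rows.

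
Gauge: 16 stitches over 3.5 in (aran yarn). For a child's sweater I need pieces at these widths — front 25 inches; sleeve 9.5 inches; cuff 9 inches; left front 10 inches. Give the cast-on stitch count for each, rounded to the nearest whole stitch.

front 114; sleeve 43; cuff 41; left front 46.

Rate = 16/3.5 = 4.571 sts per in.
front: 25 × 4.571 = 114.29 → 114.
sleeve: 9.5 × 4.571 = 43.43 → 43.
cuff: 9 × 4.571 = 41.14 → 41.
left front: 10 × 4.571 = 45.71 → 46.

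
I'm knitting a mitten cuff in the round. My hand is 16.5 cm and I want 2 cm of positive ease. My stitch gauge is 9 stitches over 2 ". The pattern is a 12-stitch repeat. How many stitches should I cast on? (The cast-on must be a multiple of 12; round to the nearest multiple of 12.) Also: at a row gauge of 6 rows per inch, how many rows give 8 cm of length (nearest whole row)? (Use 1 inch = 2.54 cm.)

Cast on 36 stitches; work 19 rows.

Finished = 16.5 + 2 = 18.5 cm.
18.5 cm × 1/2.54 = 7.28 inches.
9/2 = 4.5 sts per in; 7.28 × 4.5 = 32.78 sts.
Nearest multiple of 12 → 36.
8 cm = 3.15 inches; × 6 = 18.90 → 19 rows.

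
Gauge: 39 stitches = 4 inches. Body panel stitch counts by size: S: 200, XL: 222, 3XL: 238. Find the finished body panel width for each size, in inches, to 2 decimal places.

39/4 = 9.75 sts per in.
S: 200 / 9.75 = 20.513 → 20.51 in.
XL: 222 / 9.75 = 22.769 → 22.77 in.
3XL: 238 / 9.75 = 24.410 → 24.41 in.

S 20.51 inches; XL 22.77 inches; 3XL 24.41 inches.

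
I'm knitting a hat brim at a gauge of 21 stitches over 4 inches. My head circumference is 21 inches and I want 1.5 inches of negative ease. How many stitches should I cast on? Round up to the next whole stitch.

103 stitches.

Finished = 21 − 1.5 = 19.5 in.
21 / 4 = 5.25 sts per inch.
19.50 × 5.25 = 102.38 sts.
→ 103 sts.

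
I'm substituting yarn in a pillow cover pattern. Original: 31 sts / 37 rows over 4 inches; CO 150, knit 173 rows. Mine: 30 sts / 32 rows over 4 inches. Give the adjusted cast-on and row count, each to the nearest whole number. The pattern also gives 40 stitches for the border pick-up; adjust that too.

Stitches: 150 × 30/31 = 145.16 → 145.
Rows: 173 × 32/37 = 149.62 → 150.
border pick-up: 40 × 30/31 = 38.71 → 39.

Cast on 145 stitches; work 150 rows; border pick-up 39 stitches.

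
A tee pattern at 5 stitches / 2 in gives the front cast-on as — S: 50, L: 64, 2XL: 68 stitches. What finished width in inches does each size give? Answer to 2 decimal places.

5/2 = 2.5 sts per in.
S: 50 / 2.5 = 20.000 → 20.00 in.
L: 64 / 2.5 = 25.600 → 25.60 in.
2XL: 68 / 2.5 = 27.200 → 27.20 in.

S 20.00 inches; L 25.60 inches; 2XL 27.20 inches.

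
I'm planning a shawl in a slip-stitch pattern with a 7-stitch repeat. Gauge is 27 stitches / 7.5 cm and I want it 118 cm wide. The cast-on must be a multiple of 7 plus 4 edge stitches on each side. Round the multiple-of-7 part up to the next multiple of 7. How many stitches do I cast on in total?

CO 428 sts.

27 / 7.5 = 3.6 sts per cm.
118 × 3.6 = 424.80 sts.
Less 8 edge sts → 416.80 for the repeat.
Next multiple of 7: 420.
Add back 8 edge sts → 428.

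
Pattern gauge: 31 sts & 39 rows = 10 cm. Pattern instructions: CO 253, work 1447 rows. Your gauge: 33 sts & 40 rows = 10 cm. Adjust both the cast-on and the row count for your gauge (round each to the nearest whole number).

Stitches: 253 × 33/31 = 269.32 → 269.
Rows: 1447 × 40/39 = 1484.10 → 1484.

Cast on 269 stitches; work 1484 rows.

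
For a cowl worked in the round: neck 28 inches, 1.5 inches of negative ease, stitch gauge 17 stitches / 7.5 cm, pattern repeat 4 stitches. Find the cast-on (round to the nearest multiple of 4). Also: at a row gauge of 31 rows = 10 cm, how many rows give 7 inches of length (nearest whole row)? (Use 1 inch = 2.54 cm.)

Cast on 152 stitches; work 55 rows.

Finished = 28 − 1.5 = 26.5 inches.
26.5 inches × 2.54 = 67.31 cm.
17/7.5 = 2.267 sts per cm; 67.31 × 2.267 = 152.57 sts.
Nearest multiple of 4 → 152.
7 inches = 17.78 cm; × 3.1 = 55.12 → 55 rows.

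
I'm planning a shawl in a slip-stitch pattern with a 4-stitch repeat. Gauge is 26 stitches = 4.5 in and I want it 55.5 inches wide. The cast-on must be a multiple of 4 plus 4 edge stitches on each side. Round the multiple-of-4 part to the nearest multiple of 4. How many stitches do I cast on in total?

Cast on 320 stitches.

26 / 4.5 = 5.778 sts per inch.
55.5 × 5.778 = 320.67 sts.
Less 8 edge sts → 312.67 for the repeat.
Nearest multiple of 4: 312.
Add back 8 edge sts → 320.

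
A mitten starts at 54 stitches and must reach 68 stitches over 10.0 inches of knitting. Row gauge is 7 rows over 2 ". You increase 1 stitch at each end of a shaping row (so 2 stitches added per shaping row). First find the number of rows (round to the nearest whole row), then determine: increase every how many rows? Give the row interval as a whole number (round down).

Increase every 5th row.

Rows = 10.0 × 3.5 = 35.0 → 35 rows.
Stitches to add: 14 → 7 shaping rows (at 2 st each).
35 / 7 = 5.00 → every 5 rows.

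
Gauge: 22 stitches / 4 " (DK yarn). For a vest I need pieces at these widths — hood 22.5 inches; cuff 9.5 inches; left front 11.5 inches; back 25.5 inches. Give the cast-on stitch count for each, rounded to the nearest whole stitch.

hood 124; cuff 52; left front 63; back 140.

Rate = 22/4 = 5.5 sts per in.
hood: 22.5 × 5.5 = 123.75 → 124.
cuff: 9.5 × 5.5 = 52.25 → 52.
left front: 11.5 × 5.5 = 63.25 → 63.
back: 25.5 × 5.5 = 140.25 → 140.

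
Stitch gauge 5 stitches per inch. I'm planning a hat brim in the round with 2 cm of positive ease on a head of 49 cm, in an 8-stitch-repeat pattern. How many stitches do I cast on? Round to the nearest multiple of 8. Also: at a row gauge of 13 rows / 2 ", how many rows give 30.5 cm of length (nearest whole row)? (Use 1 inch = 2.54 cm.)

Cast on 104 stitches; work 78 rows.

Finished = 49 + 2 = 51 cm.
51 cm × 1/2.54 = 20.08 inches.
5/1 = 5 sts per in; 20.08 × 5 = 100.39 sts.
Nearest multiple of 8 → 104.
30.5 cm = 12.01 inches; × 6.5 = 78.05 → 78 rows.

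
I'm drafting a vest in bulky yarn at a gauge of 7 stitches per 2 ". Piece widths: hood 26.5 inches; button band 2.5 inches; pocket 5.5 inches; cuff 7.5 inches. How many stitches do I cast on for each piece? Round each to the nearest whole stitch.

Rate = 7/2 = 3.5 sts per in.
hood: 26.5 × 3.5 = 92.75 → 93.
button band: 2.5 × 3.5 = 8.75 → 9.
pocket: 5.5 × 3.5 = 19.25 → 19.
cuff: 7.5 × 3.5 = 26.25 → 26.

hood 93; button band 9; pocket 19; cuff 26.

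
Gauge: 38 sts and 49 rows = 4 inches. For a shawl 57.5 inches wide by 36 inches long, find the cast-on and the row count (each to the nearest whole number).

Stitch gauge = 38/4 = 9.5 sts/in; 57.5 × 9.5 = 546.25 → 546 sts.
Row gauge = 49/4 = 12.25 rows/in; 36 × 12.25 = 441.00 → 441 rows.

Cast on 546 stitches and work 441 rows.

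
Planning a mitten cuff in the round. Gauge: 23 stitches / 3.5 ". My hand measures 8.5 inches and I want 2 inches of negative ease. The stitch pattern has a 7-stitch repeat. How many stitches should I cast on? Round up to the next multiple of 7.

Finished = 8.5 − 2 = 6.5 inches.
23 / 3.5 = 6.571 sts/in.
6.5 × 6.571 = 42.71 sts.
Next multiple of 7: 49.

CO 49 sts.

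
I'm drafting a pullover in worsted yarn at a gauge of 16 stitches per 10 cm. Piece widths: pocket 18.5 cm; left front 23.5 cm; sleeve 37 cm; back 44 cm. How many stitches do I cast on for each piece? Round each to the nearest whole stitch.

Rate = 16/10 = 1.6 sts per cm.
pocket: 18.5 × 1.6 = 29.60 → 30.
left front: 23.5 × 1.6 = 37.60 → 38.
sleeve: 37 × 1.6 = 59.20 → 59.
back: 44 × 1.6 = 70.40 → 70.

pocket 30; left front 38; sleeve 59; back 70.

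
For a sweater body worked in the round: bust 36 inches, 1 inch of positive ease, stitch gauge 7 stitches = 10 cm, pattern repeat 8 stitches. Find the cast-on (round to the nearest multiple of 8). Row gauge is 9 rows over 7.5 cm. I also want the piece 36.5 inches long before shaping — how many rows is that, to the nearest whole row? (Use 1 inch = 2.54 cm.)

Cast on 64 stitches; work 111 rows.

Finished = 36 + 1 = 37 inches.
37 inches × 2.54 = 93.98 cm.
7/10 = 0.7 sts per cm; 93.98 × 0.7 = 65.79 sts.
Nearest multiple of 8 → 64.
36.5 inches = 92.71 cm; × 1.2 = 111.25 → 111 rows.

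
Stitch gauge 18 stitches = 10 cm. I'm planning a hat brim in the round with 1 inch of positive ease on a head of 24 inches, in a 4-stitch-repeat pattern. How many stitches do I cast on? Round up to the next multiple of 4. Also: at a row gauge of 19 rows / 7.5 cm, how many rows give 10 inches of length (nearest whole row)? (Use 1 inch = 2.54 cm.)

Cast on 116 stitches; work 64 rows.

Finished = 24 + 1 = 25 inches.
25 inches × 2.54 = 63.50 cm.
18/10 = 1.8 sts per cm; 63.50 × 1.8 = 114.30 sts.
Next multiple of 4 → 116.
10 inches = 25.40 cm; × 2.533 = 64.35 → 64 rows.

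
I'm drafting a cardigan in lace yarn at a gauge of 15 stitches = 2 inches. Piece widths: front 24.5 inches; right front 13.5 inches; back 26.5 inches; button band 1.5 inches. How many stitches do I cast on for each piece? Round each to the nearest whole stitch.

front 184; right front 101; back 199; button band 11.

Rate = 15/2 = 7.5 sts per in.
front: 24.5 × 7.5 = 183.75 → 184.
right front: 13.5 × 7.5 = 101.25 → 101.
back: 26.5 × 7.5 = 198.75 → 199.
button band: 1.5 × 7.5 = 11.25 → 11.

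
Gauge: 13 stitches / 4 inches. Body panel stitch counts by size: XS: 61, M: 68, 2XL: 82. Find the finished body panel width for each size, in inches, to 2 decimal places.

13/4 = 3.25 sts per in.
XS: 61 / 3.25 = 18.769 → 18.77 in.
M: 68 / 3.25 = 20.923 → 20.92 in.
2XL: 82 / 3.25 = 25.231 → 25.23 in.

XS 18.77 inches; M 20.92 inches; 2XL 25.23 inches.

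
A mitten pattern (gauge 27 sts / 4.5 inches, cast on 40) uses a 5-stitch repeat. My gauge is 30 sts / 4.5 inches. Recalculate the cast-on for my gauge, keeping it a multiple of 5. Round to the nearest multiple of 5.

40 × 30 / 27 = 44.44.
Nearest multiple of 5: 45.

CO 45 sts.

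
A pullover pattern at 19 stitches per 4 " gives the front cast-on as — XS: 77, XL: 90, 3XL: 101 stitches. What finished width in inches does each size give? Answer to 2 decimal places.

XS 16.21 inches; XL 18.95 inches; 3XL 21.26 inches.

19/4 = 4.75 sts per in.
XS: 77 / 4.75 = 16.211 → 16.21 in.
XL: 90 / 4.75 = 18.947 → 18.95 in.
3XL: 101 / 4.75 = 21.263 → 21.26 in.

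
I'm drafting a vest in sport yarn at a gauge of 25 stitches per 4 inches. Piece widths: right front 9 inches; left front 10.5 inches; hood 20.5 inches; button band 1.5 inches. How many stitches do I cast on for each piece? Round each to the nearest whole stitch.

Rate = 25/4 = 6.25 sts per in.
right front: 9 × 6.25 = 56.25 → 56.
left front: 10.5 × 6.25 = 65.62 → 66.
hood: 20.5 × 6.25 = 128.12 → 128.
button band: 1.5 × 6.25 = 9.38 → 9.

right front 56; left front 66; hood 128; button band 9.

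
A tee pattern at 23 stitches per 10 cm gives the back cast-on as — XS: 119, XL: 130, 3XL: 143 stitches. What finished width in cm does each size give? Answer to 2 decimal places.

XS 51.74 cm; XL 56.52 cm; 3XL 62.17 cm.

23/10 = 2.3 sts per cm.
XS: 119 / 2.3 = 51.739 → 51.74 cm.
XL: 130 / 2.3 = 56.522 → 56.52 cm.
3XL: 143 / 2.3 = 62.174 → 62.17 cm.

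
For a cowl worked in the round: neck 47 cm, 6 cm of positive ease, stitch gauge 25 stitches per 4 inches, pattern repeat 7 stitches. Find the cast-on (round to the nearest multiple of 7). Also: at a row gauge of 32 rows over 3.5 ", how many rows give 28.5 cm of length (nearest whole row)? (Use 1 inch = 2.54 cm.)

Cast on 133 stitches; work 103 rows.

Finished = 47 + 6 = 53 cm.
53 cm × 1/2.54 = 20.87 inches.
25/4 = 6.25 sts per in; 20.87 × 6.25 = 130.41 sts.
Nearest multiple of 7 → 133.
28.5 cm = 11.22 inches; × 9.143 = 102.59 → 103 rows.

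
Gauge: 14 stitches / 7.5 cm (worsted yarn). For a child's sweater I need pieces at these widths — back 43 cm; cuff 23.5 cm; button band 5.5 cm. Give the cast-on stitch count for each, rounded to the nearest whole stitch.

Rate = 14/7.5 = 1.867 sts per cm.
back: 43 × 1.867 = 80.27 → 80.
cuff: 23.5 × 1.867 = 43.87 → 44.
button band: 5.5 × 1.867 = 10.27 → 10.

back 80; cuff 44; button band 10.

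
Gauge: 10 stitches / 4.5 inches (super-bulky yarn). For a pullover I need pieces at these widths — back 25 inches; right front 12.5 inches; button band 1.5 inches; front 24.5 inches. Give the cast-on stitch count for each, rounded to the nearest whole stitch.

Rate = 10/4.5 = 2.222 sts per in.
back: 25 × 2.222 = 55.56 → 56.
right front: 12.5 × 2.222 = 27.78 → 28.
button band: 1.5 × 2.222 = 3.33 → 3.
front: 24.5 × 2.222 = 54.44 → 54.

back 56; right front 28; button band 3; front 54.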